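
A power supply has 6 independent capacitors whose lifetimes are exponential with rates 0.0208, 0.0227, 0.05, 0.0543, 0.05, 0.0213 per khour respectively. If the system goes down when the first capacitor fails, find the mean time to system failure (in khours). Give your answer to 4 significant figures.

The time to first failure is exponential with rate Σλ = 0.0208 + 0.0227 + 0.05 + 0.0543 + 0.05 + 0.0213 = 0.2191.
E[min] = 1/Σλ = 1/0.2191 = 4.56413 khours.

4.564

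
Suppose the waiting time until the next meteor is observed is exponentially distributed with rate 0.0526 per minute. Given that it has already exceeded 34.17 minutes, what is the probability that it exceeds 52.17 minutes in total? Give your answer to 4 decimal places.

P(X > s+t | X > s) = e^(−λ(s+t))/e^(−λs) = e^(−λt), independent of s = 34.17.
P(X > 18) = e^(−0.9468) ≈ 0.3880.

0.3880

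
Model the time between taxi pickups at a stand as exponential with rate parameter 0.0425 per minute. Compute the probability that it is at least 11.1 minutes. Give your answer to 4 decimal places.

0.6239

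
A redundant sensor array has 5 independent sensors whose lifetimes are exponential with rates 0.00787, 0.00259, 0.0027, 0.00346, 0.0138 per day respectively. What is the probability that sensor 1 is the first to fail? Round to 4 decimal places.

The time to first failure is exponential with rate Σλ = 0.00787 + 0.00259 + 0.0027 + 0.00346 + 0.0138 = 0.03042.
P(sensor 1 first) = λ_1/Σλ = 0.00787/0.03042 ≈ 0.2587.

0.2587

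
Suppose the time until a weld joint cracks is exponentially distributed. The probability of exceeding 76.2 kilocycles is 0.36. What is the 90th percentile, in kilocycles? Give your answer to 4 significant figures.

171.7

e^(−λ·76.2) = 0.36 ⇒ λ = −ln(0.36)/76.2 = 0.0134075.
90th percentile: 1 − e^(−λt) = 0.9, t = −ln(0.1)/λ = 171.739 kilocycles.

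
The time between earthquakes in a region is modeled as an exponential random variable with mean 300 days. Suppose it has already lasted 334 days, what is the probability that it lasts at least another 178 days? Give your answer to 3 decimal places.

The rate is λ = 1/300 = 0.00333333 per day.
P(X > s+t | X > s) = e^(−λ(s+t))/e^(−λs) = e^(−λt), independent of s = 334.
P(X > 178) = e^(−0.59333) ≈ 0.552.

0.552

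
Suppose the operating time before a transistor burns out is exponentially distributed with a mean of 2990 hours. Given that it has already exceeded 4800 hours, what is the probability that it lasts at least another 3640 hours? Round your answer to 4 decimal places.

The rate is λ = 1/2990 = 0.000334448 per hour.
By the memoryless property, P(X > 4800+3640 | X > 4800) = P(X > 3640).
P(X > 3640) = e^(−1.2174) ≈ 0.2960.

0.2960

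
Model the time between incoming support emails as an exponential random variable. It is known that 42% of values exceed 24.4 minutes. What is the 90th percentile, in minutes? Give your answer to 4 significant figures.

e^(−λ·24.4) = 0.42 ⇒ λ = −ln(0.42)/24.4 = 0.0355533.
90th percentile: 1 − e^(−λt) = 0.9, t = −ln(0.1)/λ = 64.7643 minutes.

64.76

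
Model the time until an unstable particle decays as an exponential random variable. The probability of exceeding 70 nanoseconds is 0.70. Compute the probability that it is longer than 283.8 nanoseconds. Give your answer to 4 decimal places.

e^(−λ·70) = 0.70 ⇒ λ = −ln(0.70)/70 = 0.00509536.
P(X > 283.8) = e^(−0.00509536·283.8) = e^(−1.4461) ≈ 0.2355.

0.2355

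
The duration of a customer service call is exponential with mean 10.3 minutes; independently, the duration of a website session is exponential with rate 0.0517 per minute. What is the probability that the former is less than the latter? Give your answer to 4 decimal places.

0.6525

λ_1 = 1/10.3 = 0.0970874, λ_2 = 0.0517.
For independent exponentials, P(the former < the latter) = λ_1/(λ_1+λ_2) = 0.0970874/0.148787 ≈ 0.6525.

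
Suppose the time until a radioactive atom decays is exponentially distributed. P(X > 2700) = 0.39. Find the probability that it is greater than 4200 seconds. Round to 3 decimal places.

0.231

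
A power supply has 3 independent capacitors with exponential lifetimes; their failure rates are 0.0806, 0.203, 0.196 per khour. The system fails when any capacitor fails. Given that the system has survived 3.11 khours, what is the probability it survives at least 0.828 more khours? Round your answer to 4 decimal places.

0.6723

Time to first failure ~ Exp(Σλ) with Σλ = 0.4796.
By memorylessness, P(T > 3.11+0.828 | T > 3.11) = P(T > 0.828) = e^(−0.4796·0.828) ≈ 0.6723.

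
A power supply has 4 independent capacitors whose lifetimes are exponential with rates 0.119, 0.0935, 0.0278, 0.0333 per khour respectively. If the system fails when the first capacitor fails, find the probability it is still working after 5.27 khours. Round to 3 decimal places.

0.236

The time to first failure is exponential with rate Σλ = 0.119 + 0.0935 + 0.0278 + 0.0333 = 0.2736.
P(min > 5.27) = e^(−0.2736·5.27) = e^(−1.4419) ≈ 0.236.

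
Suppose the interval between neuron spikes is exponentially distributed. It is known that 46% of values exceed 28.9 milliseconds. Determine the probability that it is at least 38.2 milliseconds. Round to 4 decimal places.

0.3583

e^(−λ·28.9) = 0.46 ⇒ λ = −ln(0.46)/28.9 = 0.0268695.
P(X > 38.2) = e^(−0.0268695·38.2) = e^(−1.0264) ≈ 0.3583.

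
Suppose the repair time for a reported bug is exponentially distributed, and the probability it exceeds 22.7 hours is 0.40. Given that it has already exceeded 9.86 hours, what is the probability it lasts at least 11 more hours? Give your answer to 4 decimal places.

0.6415

From e^(−λ·22.7) = 0.40, λ = −ln(0.40)/22.7 = 0.0403652.
Memoryless: P(X > 9.86+11 | X > 9.86) = P(X > 11) = e^(−0.0403652·11) ≈ 0.6415.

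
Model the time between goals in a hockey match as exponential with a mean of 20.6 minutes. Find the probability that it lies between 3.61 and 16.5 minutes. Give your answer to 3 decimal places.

The rate is λ = 1/20.6 = 0.0485437 per minute.
P(3.61 < X < 16.5) = e^(−λ·3.61) − e^(−λ·16.5) = 0.83925 − 0.44889 ≈ 0.390.

0.390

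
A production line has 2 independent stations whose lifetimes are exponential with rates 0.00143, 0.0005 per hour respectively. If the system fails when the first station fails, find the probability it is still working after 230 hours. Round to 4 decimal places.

0.6415

The time to first failure is exponential with rate Σλ = 0.00143 + 0.0005 = 0.00193.
P(min > 230) = e^(−0.00193·230) = e^(−0.4439) ≈ 0.6415.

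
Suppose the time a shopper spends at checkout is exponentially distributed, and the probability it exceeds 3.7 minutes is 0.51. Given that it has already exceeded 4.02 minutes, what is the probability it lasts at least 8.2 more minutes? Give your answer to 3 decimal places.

From e^(−λ·3.7) = 0.51, λ = −ln(0.51)/3.7 = 0.181985.
Memoryless: P(X > 4.02+8.2 | X > 4.02) = P(X > 8.2) = e^(−0.181985·8.2) ≈ 0.225.

0.225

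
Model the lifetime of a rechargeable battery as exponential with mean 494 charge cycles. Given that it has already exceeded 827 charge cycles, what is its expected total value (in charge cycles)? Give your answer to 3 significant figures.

1320

The rate is λ = 1/494 = 0.00202429 per charge cycle.
By memorylessness, E[X | X > 827] = 827 + 1/λ = 827 + 494 = 1321 charge cycles.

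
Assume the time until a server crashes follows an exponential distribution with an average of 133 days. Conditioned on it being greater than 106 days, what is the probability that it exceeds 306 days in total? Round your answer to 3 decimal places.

The rate is λ = 1/133 = 0.0075188 per day.
By the memoryless property, P(X > 106+200 | X > 106) = P(X > 200).
P(X > 200) = e^(−1.5038) ≈ 0.222.

0.222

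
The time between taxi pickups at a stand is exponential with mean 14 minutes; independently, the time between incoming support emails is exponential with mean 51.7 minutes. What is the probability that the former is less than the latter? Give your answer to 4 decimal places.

λ_1 = 1/14 = 0.0714286, λ_2 = 1/51.7 = 0.0193424.
For independent exponentials, P(the former < the latter) = λ_1/(λ_1+λ_2) = 0.0714286/0.0907709 ≈ 0.7869.

0.7869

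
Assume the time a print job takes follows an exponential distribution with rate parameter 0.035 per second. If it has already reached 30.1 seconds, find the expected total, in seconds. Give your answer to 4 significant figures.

By memorylessness, E[X | X > 30.1] = 30.1 + 1/λ = 30.1 + 28.5714 = 58.6714 seconds.

58.67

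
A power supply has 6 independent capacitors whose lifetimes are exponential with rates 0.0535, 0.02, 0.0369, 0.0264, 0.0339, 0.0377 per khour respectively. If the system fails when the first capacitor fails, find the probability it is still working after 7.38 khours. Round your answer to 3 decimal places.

The time to first failure is exponential with rate Σλ = 0.0535 + 0.02 + 0.0369 + 0.0264 + 0.0339 + 0.0377 = 0.2084.
P(min > 7.38) = e^(−0.2084·7.38) = e^(−1.538) ≈ 0.215.

0.215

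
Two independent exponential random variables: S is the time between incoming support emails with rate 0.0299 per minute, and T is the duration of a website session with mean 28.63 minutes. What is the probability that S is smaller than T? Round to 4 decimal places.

0.4612

λ_1 = 0.0299, λ_2 = 1/28.63 = 0.0349284.
For independent exponentials, P(S < T) = λ_1/(λ_1+λ_2) = 0.0299/0.0648284 ≈ 0.4612.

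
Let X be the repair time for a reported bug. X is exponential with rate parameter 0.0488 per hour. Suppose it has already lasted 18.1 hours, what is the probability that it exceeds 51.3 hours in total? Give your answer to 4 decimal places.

0.1979

P(X > s+t | X > s) = e^(−λ(s+t))/e^(−λs) = e^(−λt), independent of s = 18.1.
P(X > 33.2) = e^(−1.6202) ≈ 0.1979.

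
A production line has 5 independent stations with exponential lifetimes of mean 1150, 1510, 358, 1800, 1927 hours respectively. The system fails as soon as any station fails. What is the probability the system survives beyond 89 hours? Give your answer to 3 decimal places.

0.618

The first failure time is exponential with rate Σλ_i = 1/1150 + 1/1510 + 1/358 + 1/1800 + 1/1927 = 0.00539961 per hour.
P(min > 89) = e^(−0.00539961·89) = e^(−0.48057) ≈ 0.618.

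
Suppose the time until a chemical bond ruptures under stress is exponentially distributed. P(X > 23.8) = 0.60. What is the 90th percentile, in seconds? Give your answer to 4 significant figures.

107.3

e^(−λ·23.8) = 0.60 ⇒ λ = −ln(0.60)/23.8 = 0.0214633.
90th percentile: 1 − e^(−λt) = 0.9, t = −ln(0.1)/λ = 107.28 seconds.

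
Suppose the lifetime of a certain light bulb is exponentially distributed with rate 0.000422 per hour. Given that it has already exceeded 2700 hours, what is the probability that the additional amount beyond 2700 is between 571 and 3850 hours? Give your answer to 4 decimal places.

Memoryless: the residual past 2700 is again Exp(λ).
P(571 < residual < 3850) = e^(−λ·571) − e^(−λ·3850) = 0.78587 − 0.19697 ≈ 0.5889.

0.5889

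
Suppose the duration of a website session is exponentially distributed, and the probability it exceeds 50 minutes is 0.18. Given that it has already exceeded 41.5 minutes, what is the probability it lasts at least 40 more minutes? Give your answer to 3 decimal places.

0.254

From e^(−λ·50) = 0.18, λ = −ln(0.18)/50 = 0.034296.
Memoryless: P(X > 41.5+40 | X > 41.5) = P(X > 40) = e^(−0.034296·40) ≈ 0.254.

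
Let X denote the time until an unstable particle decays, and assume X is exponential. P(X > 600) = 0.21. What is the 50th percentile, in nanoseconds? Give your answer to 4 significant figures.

e^(−λ·600) = 0.21 ⇒ λ = −ln(0.21)/600 = 0.00260108.
50th percentile: 1 − e^(−λt) = 0.5, t = −ln(0.5)/λ = 266.484 nanoseconds.

266.5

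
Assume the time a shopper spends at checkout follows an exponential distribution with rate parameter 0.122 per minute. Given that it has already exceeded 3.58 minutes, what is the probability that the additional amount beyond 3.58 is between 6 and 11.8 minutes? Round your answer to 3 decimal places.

0.244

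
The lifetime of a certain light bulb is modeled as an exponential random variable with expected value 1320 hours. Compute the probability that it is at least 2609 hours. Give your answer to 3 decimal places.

The rate is λ = 1/1320 = 0.000757576 per hour.
P(X > 2609) = e^(−λ·2609) = e^(−1.9765) ≈ 0.139.

0.139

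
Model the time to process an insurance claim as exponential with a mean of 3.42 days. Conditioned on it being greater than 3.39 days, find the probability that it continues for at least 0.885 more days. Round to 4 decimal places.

0.7720

The rate is λ = 1/3.42 = 0.292398 per day.
The exponential is memoryless, so the remaining time is again Exp(λ): the condition X > 3.39 is irrelevant.
P(X > 0.885) = e^(−0.25877) ≈ 0.7720.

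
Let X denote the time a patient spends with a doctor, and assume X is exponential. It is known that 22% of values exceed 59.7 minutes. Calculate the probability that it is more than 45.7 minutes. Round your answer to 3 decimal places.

e^(−λ·59.7) = 0.22 ⇒ λ = −ln(0.22)/59.7 = 0.0253623.
P(X > 45.7) = e^(−0.0253623·45.7) = e^(−1.1591) ≈ 0.314.

0.314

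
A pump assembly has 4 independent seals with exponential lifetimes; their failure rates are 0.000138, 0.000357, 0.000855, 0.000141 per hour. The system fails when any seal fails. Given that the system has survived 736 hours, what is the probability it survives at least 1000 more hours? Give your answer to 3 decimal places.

0.225

Time to first failure ~ Exp(Σλ) with Σλ = 0.001491.
By memorylessness, P(T > 736+1000 | T > 736) = P(T > 1000) = e^(−0.001491·1000) ≈ 0.225.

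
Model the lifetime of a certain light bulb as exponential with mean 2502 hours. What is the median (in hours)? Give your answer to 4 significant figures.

The rate is λ = 1/2502 = 0.00039968 per hour.
Set 1 − e^(−λt) = 0.5, so t = −ln(0.5)/λ = 0.69315/0.00039968 ≈ 1734.25 hours.

1734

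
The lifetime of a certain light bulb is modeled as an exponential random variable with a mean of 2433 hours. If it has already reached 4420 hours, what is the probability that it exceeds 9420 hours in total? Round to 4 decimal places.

0.1281

The rate is λ = 1/2433 = 0.000411015 per hour.
P(X > s+t | X > s) = e^(−λ(s+t))/e^(−λs) = e^(−λt), independent of s = 4420.
P(X > 5000) = e^(−2.0551) ≈ 0.1281.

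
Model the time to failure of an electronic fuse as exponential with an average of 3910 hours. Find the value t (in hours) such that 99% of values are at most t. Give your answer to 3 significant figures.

18000

The rate is λ = 1/3910 = 0.000255754 per hour.
Set 1 − e^(−λt) = 0.99, so t = −ln(0.01)/λ = 4.6052/0.000255754 ≈ 18006.2 hours.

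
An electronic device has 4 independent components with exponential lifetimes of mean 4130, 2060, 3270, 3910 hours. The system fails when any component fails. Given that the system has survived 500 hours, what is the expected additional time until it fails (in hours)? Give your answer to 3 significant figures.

First-failure rate Σλ = 1/4130 + 1/2060 + 1/3270 + 1/3910 = 0.00128913.
By memorylessness the expected residual is 1/Σλ = 775.715 hours, regardless of the 500 already elapsed.

776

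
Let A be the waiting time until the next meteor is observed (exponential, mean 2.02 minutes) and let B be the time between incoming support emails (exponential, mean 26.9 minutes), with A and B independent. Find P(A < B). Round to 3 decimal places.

0.930

λ_1 = 1/2.02 = 0.49505, λ_2 = 1/26.9 = 0.0371747.
For independent exponentials, P(A < B) = λ_1/(λ_1+λ_2) = 0.49505/0.532224 ≈ 0.930.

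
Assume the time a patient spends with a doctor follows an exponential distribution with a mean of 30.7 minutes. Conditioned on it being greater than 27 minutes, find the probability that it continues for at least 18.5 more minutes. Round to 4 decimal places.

The rate is λ = 1/30.7 = 0.0325733 per minute.
The exponential is memoryless, so the remaining time is again Exp(λ): the condition X > 27 is irrelevant.
P(X > 18.5) = e^(−0.60261) ≈ 0.5474.

0.5474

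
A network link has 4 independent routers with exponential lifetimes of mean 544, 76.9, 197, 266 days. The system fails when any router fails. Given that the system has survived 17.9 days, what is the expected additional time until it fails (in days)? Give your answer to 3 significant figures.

First-failure rate Σλ = 1/544 + 1/76.9 + 1/197 + 1/266 = 0.0236777.
By memorylessness the expected residual is 1/Σλ = 42.2339 days, regardless of the 17.9 already elapsed.

42.2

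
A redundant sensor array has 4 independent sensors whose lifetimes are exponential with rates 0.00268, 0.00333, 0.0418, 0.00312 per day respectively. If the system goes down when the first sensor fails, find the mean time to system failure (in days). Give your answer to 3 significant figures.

The time to first failure is exponential with rate Σλ = 0.00268 + 0.00333 + 0.0418 + 0.00312 = 0.05093.
E[min] = 1/Σλ = 1/0.05093 = 19.6348 days.

19.6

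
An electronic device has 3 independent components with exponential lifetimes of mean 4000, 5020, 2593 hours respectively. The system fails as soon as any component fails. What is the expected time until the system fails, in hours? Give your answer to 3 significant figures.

1200

The first failure time is exponential with rate Σλ_i = 1/4000 + 1/5020 + 1/2593 = 0.000834857 per hour.
E[min] = 1/Σλ = 1/0.000834857 = 1197.81 hours.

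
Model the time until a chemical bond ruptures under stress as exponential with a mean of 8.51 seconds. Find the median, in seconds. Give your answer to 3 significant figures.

5.90

The rate is λ = 1/8.51 = 0.117509 per second.
Set 1 − e^(−λt) = 0.5, so t = −ln(0.5)/λ = 0.69315/0.117509 ≈ 5.89868 seconds.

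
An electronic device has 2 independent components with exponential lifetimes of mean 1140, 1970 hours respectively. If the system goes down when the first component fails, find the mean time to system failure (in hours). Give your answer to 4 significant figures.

The first failure time is exponential with rate Σλ_i = 1/1140 + 1/1970 = 0.00138481 per hour.
E[min] = 1/Σλ = 1/0.00138481 = 722.122 hours.

722.1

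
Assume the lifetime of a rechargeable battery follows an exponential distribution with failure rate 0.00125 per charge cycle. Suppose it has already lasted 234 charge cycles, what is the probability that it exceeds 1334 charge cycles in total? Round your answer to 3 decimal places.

0.253

P(X > s+t | X > s) = e^(−λ(s+t))/e^(−λs) = e^(−λt), independent of s = 234.
P(X > 1100) = e^(−1.375) ≈ 0.253.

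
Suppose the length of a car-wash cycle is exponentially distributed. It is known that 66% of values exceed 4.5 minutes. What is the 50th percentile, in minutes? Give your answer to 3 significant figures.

7.51

e^(−λ·4.5) = 0.66 ⇒ λ = −ln(0.66)/4.5 = 0.0923368.
50th percentile: 1 − e^(−λt) = 0.5, t = −ln(0.5)/λ = 7.50673 minutes.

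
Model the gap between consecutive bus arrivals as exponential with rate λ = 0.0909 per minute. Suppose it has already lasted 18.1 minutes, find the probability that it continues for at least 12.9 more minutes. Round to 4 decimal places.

The exponential is memoryless, so the remaining time is again Exp(λ): the condition X > 18.1 is irrelevant.
P(X > 12.9) = e^(−1.1726) ≈ 0.3096.

0.3096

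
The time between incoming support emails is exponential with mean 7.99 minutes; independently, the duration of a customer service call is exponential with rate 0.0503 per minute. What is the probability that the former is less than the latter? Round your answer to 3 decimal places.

0.713

λ_1 = 1/7.99 = 0.125156, λ_2 = 0.0503.
For independent exponentials, P(the former < the latter) = λ_1/(λ_1+λ_2) = 0.125156/0.175456 ≈ 0.713.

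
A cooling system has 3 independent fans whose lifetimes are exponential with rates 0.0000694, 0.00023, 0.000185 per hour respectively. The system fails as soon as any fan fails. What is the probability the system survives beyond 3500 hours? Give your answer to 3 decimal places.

0.184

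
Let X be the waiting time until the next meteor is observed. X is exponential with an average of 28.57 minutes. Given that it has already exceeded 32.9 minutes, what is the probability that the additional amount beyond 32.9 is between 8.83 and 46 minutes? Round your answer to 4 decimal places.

The rate is λ = 1/28.57 = 0.0350018 per minute.
Memoryless: the residual past 32.9 is again Exp(λ).
P(8.83 < residual < 46) = e^(−λ·8.83) − e^(−λ·46) = 0.73413 − 0.19987 ≈ 0.5343.

0.5343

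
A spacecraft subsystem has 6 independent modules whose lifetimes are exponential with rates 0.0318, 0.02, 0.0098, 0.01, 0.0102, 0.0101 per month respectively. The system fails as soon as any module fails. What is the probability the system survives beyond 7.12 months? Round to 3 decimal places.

0.520

The time to first failure is exponential with rate Σλ = 0.0318 + 0.02 + 0.0098 + 0.01 + 0.0102 + 0.0101 = 0.0919.
P(min > 7.12) = e^(−0.0919·7.12) = e^(−0.65433) ≈ 0.520.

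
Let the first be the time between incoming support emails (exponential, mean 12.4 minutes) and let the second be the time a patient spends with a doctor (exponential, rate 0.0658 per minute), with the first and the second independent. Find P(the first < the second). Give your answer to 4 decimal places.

0.5507

λ_1 = 1/12.4 = 0.0806452, λ_2 = 0.0658.
For independent exponentials, P(the first < the second) = λ_1/(λ_1+λ_2) = 0.0806452/0.146445 ≈ 0.5507.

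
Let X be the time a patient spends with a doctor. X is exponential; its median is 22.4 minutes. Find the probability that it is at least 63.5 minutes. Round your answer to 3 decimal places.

0.140

For an exponential, median = ln(2)/λ, so λ = ln 2 / 22.4 = 0.0309441 per minute.
P(X > 63.5) = e^(−λ·63.5) = e^(−1.9649) ≈ 0.140.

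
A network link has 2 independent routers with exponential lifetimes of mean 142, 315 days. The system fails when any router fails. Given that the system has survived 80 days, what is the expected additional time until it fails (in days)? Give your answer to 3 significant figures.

First-failure rate Σλ = 1/142 + 1/315 = 0.0102169.
By memorylessness the expected residual is 1/Σλ = 97.8775 days, regardless of the 80 already elapsed.

97.9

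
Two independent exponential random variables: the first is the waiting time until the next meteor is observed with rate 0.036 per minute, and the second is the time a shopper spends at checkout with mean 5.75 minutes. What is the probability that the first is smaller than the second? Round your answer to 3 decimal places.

0.171

λ_1 = 0.036, λ_2 = 1/5.75 = 0.173913.
For independent exponentials, P(the first < the second) = λ_1/(λ_1+λ_2) = 0.036/0.209913 ≈ 0.171.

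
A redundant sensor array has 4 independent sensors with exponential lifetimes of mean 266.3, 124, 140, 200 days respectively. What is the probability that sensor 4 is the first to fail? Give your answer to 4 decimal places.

Rates: λ_i = 1/mean_i → 0.00375516, 0.00806452, 0.00714286, 0.005; Σλ = 0.0239625.
P(sensor 4 first) = λ_4/Σλ = 0.005/0.0239625 ≈ 0.2087.

0.2087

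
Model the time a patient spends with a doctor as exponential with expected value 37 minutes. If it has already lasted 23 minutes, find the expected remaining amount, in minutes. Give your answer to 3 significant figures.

The rate is λ = 1/37 = 0.027027 per minute.
By memorylessness, the remaining amount past any threshold is again Exp(λ) with mean 1/λ = 37 minutes.

37.0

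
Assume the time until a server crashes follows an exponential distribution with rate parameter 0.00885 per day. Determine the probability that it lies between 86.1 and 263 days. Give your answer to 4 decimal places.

0.3692

P(86.1 < X < 263) = e^(−λ·86.1) − e^(−λ·263) = 0.46674 − 0.09753 ≈ 0.3692.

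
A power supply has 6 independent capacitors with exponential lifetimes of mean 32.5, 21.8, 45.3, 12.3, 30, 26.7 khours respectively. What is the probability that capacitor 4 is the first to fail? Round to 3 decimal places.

0.324

Rates: λ_i = 1/mean_i → 0.0307692, 0.0458716, 0.0220751, 0.0813008, 0.0333333, 0.0374532; Σλ = 0.250803.
P(capacitor 4 first) = λ_4/Σλ = 0.0813008/0.250803 ≈ 0.324.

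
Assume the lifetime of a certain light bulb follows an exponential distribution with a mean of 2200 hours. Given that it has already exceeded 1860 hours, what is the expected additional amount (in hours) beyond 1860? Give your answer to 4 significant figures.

The rate is λ = 1/2200 = 0.000454545 per hour.
By memorylessness, the remaining amount past any threshold is again Exp(λ) with mean 1/λ = 2200 hours.

2200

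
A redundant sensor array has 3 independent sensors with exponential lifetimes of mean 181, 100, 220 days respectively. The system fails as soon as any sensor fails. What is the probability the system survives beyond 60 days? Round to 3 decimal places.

0.300

The first failure time is exponential with rate Σλ_i = 1/181 + 1/100 + 1/220 = 0.0200703 per day.
P(min > 60) = e^(−0.0200703·60) = e^(−1.2042) ≈ 0.300.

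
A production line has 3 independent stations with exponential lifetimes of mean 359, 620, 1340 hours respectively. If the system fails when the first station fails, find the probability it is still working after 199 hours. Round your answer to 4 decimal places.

0.3592

The first failure time is exponential with rate Σλ_i = 1/359 + 1/620 + 1/1340 = 0.00514469 per hour.
P(min > 199) = e^(−0.00514469·199) = e^(−1.0238) ≈ 0.3592.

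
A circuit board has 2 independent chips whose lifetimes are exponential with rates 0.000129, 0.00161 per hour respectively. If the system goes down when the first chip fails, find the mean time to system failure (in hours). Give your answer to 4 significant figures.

575.0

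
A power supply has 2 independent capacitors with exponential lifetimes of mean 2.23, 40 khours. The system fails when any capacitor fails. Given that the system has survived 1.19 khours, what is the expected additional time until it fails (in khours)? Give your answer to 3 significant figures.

First-failure rate Σλ = 1/2.23 + 1/40 = 0.47343.
By memorylessness the expected residual is 1/Σλ = 2.11224 khours, regardless of the 1.19 already elapsed.

2.11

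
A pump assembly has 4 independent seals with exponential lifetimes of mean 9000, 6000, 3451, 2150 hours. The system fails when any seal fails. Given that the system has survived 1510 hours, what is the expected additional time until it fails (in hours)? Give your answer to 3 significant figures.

First-failure rate Σλ = 1/9000 + 1/6000 + 1/3451 + 1/2150 = 0.00103267.
By memorylessness the expected residual is 1/Σλ = 968.368 hours, regardless of the 1510 already elapsed.

968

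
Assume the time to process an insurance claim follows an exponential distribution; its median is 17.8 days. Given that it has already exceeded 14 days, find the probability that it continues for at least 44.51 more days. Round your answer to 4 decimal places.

0.1767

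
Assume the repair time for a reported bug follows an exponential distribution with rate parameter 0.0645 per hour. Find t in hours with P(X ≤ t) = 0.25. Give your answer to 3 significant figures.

4.46

Set 1 − e^(−λt) = 0.25, so t = −ln(0.75)/λ = 0.28768/0.0645 ≈ 4.46019 hours.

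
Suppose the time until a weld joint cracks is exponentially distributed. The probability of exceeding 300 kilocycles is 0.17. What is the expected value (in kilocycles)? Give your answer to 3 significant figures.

169

e^(−λ·300) = 0.17 ⇒ λ = −ln(0.17)/300 = 0.00590652.
Mean = 1/λ = 169.304 kilocycles.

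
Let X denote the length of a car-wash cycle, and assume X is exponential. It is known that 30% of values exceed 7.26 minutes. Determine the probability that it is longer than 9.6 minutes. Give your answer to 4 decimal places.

0.2035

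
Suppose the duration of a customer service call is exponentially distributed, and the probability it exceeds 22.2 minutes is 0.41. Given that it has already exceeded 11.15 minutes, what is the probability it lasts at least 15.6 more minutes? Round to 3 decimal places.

0.534

From e^(−λ·22.2) = 0.41, λ = −ln(0.41)/22.2 = 0.0401621.
Memoryless: P(X > 11.15+15.6 | X > 11.15) = P(X > 15.6) = e^(−0.0401621·15.6) ≈ 0.534.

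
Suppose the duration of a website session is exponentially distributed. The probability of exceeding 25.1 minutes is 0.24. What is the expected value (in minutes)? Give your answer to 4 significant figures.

17.59

e^(−λ·25.1) = 0.24 ⇒ λ = −ln(0.24)/25.1 = 0.0568572.
Mean = 1/λ = 17.5879 minutes.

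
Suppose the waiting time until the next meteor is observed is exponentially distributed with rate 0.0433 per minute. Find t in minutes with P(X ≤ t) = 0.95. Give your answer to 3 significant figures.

Set 1 − e^(−λt) = 0.95, so t = −ln(0.05)/λ = 2.9957/0.0433 ≈ 69.1855 minutes.

69.2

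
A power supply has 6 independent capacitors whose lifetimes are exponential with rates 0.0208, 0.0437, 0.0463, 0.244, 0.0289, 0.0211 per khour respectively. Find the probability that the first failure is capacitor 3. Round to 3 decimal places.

The time to first failure is exponential with rate Σλ = 0.0208 + 0.0437 + 0.0463 + 0.244 + 0.0289 + 0.0211 = 0.4048.
P(capacitor 3 first) = λ_3/Σλ = 0.0463/0.4048 ≈ 0.114.

0.114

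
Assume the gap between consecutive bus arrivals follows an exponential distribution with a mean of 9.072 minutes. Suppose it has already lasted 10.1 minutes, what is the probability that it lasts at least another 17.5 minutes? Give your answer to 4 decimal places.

0.1453

The rate is λ = 1/9.072 = 0.110229 per minute.
P(X > s+t | X > s) = e^(−λ(s+t))/e^(−λs) = e^(−λt), independent of s = 10.1.
P(X > 17.5) = e^(−1.929) ≈ 0.1453.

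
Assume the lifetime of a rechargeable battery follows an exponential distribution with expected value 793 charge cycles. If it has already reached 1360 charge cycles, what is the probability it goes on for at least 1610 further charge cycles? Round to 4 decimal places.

0.1313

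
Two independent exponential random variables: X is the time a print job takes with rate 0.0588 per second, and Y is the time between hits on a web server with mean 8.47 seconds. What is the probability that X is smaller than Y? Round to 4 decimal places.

λ_1 = 0.0588, λ_2 = 1/8.47 = 0.118064.
For independent exponentials, P(X < Y) = λ_1/(λ_1+λ_2) = 0.0588/0.176864 ≈ 0.3325.

0.3325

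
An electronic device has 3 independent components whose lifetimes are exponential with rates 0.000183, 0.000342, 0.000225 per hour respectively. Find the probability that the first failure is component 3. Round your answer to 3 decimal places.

The time to first failure is exponential with rate Σλ = 0.000183 + 0.000342 + 0.000225 = 0.00075.
P(component 3 first) = λ_3/Σλ = 0.000225/0.00075 ≈ 0.300.

0.300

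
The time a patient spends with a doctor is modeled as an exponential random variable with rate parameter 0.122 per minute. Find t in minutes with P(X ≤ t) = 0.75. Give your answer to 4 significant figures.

11.36

Set 1 − e^(−λt) = 0.75, so t = −ln(0.25)/λ = 1.3863/0.122 ≈ 11.3631 minutes.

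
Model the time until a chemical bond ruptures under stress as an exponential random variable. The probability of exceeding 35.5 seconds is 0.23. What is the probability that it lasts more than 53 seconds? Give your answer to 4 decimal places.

0.1115

e^(−λ·35.5) = 0.23 ⇒ λ = −ln(0.23)/35.5 = 0.0413993.
P(X > 53) = e^(−0.0413993·53) = e^(−2.1942) ≈ 0.1115.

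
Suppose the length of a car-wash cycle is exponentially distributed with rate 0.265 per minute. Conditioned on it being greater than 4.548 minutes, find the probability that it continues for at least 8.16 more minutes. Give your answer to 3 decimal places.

By the memoryless property, P(X > 4.548+8.16 | X > 4.548) = P(X > 8.16).
P(X > 8.16) = e^(−2.1624) ≈ 0.115.

0.115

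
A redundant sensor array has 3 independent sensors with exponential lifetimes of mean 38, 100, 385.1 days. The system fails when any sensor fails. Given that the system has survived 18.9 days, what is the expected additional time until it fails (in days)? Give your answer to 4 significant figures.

25.70

First-failure rate Σλ = 1/38 + 1/100 + 1/385.1 = 0.0389125.
By memorylessness the expected residual is 1/Σλ = 25.6987 days, regardless of the 18.9 already elapsed.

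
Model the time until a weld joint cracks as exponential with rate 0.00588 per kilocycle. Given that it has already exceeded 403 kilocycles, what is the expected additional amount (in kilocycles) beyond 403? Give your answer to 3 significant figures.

By memorylessness, the remaining amount past any threshold is again Exp(λ) with mean 1/λ = 170.068 kilocycles.

170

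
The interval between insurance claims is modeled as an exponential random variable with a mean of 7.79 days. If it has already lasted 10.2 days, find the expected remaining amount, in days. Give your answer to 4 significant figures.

The rate is λ = 1/7.79 = 0.12837 per day.
By memorylessness, the remaining amount past any threshold is again Exp(λ) with mean 1/λ = 7.79 days.

7.790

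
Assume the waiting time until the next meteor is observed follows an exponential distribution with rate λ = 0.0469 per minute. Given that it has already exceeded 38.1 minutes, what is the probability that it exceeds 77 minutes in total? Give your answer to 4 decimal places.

0.1613

By the memoryless property, P(X > 38.1+38.9 | X > 38.1) = P(X > 38.9).
P(X > 38.9) = e^(−1.8244) ≈ 0.1613.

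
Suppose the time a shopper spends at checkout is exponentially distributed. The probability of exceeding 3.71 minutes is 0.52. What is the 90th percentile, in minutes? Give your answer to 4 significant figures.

e^(−λ·3.71) = 0.52 ⇒ λ = −ln(0.52)/3.71 = 0.176261.
90th percentile: 1 − e^(−λt) = 0.9, t = −ln(0.1)/λ = 13.0635 minutes.

13.06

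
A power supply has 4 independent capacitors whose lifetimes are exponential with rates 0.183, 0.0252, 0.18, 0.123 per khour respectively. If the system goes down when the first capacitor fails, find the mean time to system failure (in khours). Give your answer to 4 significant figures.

The time to first failure is exponential with rate Σλ = 0.183 + 0.0252 + 0.18 + 0.123 = 0.5112.
E[min] = 1/Σλ = 1/0.5112 = 1.95618 khours.

1.956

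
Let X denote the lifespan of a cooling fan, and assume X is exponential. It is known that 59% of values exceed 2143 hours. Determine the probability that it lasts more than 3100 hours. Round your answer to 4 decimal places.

0.4661

e^(−λ·2143) = 0.59 ⇒ λ = −ln(0.59)/2143 = 0.000246212.
P(X > 3100) = e^(−0.000246212·3100) = e^(−0.76326) ≈ 0.4661.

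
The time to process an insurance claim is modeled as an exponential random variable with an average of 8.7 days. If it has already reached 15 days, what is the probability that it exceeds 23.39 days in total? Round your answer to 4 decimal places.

The rate is λ = 1/8.7 = 0.114943 per day.
By the memoryless property, P(X > 15+8.39 | X > 15) = P(X > 8.39).
P(X > 8.39) = e^(−0.96437) ≈ 0.3812.

0.3812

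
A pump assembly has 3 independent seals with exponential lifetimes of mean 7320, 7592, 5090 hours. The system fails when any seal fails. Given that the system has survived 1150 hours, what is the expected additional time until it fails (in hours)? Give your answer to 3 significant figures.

2150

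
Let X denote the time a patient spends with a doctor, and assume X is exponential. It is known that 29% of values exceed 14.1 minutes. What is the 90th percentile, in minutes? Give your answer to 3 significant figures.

26.2

e^(−λ·14.1) = 0.29 ⇒ λ = −ln(0.29)/14.1 = 0.0877925.
90th percentile: 1 − e^(−λt) = 0.9, t = −ln(0.1)/λ = 26.2276 minutes.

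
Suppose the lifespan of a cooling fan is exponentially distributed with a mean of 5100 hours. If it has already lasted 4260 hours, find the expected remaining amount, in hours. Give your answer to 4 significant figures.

5100

The rate is λ = 1/5100 = 0.000196078 per hour.
By memorylessness, the remaining amount past any threshold is again Exp(λ) with mean 1/λ = 5100 hours.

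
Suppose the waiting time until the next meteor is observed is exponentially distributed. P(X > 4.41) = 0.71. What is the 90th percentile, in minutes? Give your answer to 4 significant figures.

e^(−λ·4.41) = 0.71 ⇒ λ = −ln(0.71)/4.41 = 0.0776622.
90th percentile: 1 − e^(−λt) = 0.9, t = −ln(0.1)/λ = 29.6487 minutes.

29.65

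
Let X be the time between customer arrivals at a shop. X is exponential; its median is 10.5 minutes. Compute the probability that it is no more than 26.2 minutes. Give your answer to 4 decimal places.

For an exponential, median = ln(2)/λ, so λ = ln 2 / 10.5 = 0.066014 per minute.
P(X ≤ 26.2) = 1 − e^(−λ·26.2) = 1 − e^(−1.7296) ≈ 0.8226.

0.8226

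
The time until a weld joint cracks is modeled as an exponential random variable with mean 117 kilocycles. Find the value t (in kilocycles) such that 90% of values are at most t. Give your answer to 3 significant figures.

269

The rate is λ = 1/117 = 0.00854701 per kilocycle.
Set 1 − e^(−λt) = 0.9, so t = −ln(0.1)/λ = 2.3026/0.00854701 ≈ 269.402 kilocycles.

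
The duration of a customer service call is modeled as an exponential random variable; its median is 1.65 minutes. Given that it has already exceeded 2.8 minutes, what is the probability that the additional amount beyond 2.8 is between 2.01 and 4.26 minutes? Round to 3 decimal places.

0.263

For an exponential, median = ln(2)/λ, so λ = ln 2 / 1.65 = 0.420089 per minute.
Memoryless: the residual past 2.8 is again Exp(λ).
P(2.01 < residual < 4.26) = e^(−λ·2.01) − e^(−λ·4.26) = 0.42982 − 0.16703 ≈ 0.263.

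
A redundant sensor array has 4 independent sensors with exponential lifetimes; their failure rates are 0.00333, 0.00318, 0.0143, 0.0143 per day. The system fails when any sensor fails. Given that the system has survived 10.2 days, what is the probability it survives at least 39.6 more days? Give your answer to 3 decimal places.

Time to first failure ~ Exp(Σλ) with Σλ = 0.03511.
By memorylessness, P(T > 10.2+39.6 | T > 10.2) = P(T > 39.6) = e^(−0.03511·39.6) ≈ 0.249.

0.249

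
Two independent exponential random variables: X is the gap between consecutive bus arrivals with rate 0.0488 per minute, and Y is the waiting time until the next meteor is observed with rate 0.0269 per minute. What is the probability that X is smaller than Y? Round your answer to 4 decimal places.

λ_1 = 0.0488, λ_2 = 0.0269.
For independent exponentials, P(X < Y) = λ_1/(λ_1+λ_2) = 0.0488/0.0757 ≈ 0.6446.

0.6446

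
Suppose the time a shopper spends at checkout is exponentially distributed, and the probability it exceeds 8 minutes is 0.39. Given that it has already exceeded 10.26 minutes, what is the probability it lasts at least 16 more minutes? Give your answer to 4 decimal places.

0.1521

From e^(−λ·8) = 0.39, λ = −ln(0.39)/8 = 0.117701.
Memoryless: P(X > 10.26+16 | X > 10.26) = P(X > 16) = e^(−0.117701·16) ≈ 0.1521.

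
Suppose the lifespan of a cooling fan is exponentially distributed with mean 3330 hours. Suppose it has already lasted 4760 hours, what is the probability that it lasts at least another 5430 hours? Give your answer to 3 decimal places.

The rate is λ = 1/3330 = 0.0003003 per hour.
By the memoryless property, P(X > 4760+5430 | X > 4760) = P(X > 5430).
P(X > 5430) = e^(−1.6306) ≈ 0.196.

0.196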